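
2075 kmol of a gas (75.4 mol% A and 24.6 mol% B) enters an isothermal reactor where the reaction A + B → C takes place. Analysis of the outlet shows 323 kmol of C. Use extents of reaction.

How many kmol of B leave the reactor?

For C: n = n₀ + 1ξ → 323 = 0 + 1ξ, giving ξ = 323 kmol.
Outlet amounts (n = n₀ + ν ξ):
  A: 1565 − 1(323) = 1242
  B: 510.4 − 1(323) = 187.4
  C: 0 + 1(323) = 323

187 kmol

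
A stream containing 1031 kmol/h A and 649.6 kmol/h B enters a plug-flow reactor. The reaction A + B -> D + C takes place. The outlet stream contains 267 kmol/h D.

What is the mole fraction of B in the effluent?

For D: n = n₀ + 1ξ → 267 = 0 + 1ξ, giving ξ = 267 kmol/h.
Outlet amounts (n = n₀ + ν ξ):
  A: 1031 − 1(267) = 764
  B: 649.6 − 1(267) = 382.6
  D: 0 + 1(267) = 267
  C: 0 + 1(267) = 267
Total out = 1681 kmol/h; y_B = 382.6 / 1681 = 0.2277.

0.228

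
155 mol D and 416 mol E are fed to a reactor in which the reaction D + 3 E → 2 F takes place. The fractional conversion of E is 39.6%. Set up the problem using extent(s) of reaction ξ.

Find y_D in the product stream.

E reacted = 0.396 × 416 = 164.7 mol; ν_E = −3, so ξ = 164.7/3 = 54.91 mol.
Outlet amounts (n = n₀ + ν ξ):
  D: 155 − 1(54.91) = 100.1
  E: 416 − 3(54.91) = 251.3
  F: 0 + 2(54.91) = 109.8
Total out = 461.2 mol; y_D = 100.1 / 461.2 = 0.217.

0.217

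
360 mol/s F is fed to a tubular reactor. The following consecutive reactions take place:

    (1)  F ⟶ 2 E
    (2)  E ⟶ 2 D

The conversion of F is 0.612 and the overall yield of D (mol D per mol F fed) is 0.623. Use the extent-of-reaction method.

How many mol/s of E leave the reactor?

Conversion of F: F consumed = 1ξ₁ = 0.612 × 360 → ξ₁ = 220.3 mol/s.
Yield of D: 2ξ₂ / 360 = 0.623 → ξ₂ = 112.1 mol/s.
Outlet amounts (n = n₀ + Σ ν·ξ):
  F: 360 − 1(220.3) = 139.7
  E: 0 + 2(220.3) − 1(112.1) = 328.5
  D: 0 + 2(112.1) = 224.3

328 mol/s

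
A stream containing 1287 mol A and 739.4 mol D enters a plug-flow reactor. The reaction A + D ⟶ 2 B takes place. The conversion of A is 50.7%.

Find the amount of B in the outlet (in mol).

1310 mol

A reacted = 0.507 × 1287 = 652.5 mol; ν_A = −1, so ξ = 652.5/1 = 652.5 mol.
Outlet amounts (n = n₀ + ν ξ):
  A: 1287 − 1(652.5) = 634.5
  D: 739.4 − 1(652.5) = 86.89
  B: 0 + 2(652.5) = 1305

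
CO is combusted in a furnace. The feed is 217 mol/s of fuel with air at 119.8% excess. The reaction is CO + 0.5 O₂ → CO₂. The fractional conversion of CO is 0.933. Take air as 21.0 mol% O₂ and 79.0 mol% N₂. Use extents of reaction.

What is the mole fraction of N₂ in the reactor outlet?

0.717

Stoichiometric O₂ = 0.5 × 217 = 108.5 mol/s; O₂ fed = 108.5 × 2.198 = 238.5 mol/s.
N₂ fed = 238.5 × 79/21 = 897.2 mol/s.
Fuel reacted = 0.933 × 217 → ξ = 202.5 mol/s.
Outlet (n = n₀ + ν ξ):
  CO: 217 − 1(202.5) = 14.54
  O₂: 238.5 − 0.5(202.5) = 137.3
  N₂: 897.2 (inert)
  CO₂: 0 + 1(202.5) = 202.5
Total out = 1251 mol/s; y_N₂ = 897.2 / 1251 = 0.7169.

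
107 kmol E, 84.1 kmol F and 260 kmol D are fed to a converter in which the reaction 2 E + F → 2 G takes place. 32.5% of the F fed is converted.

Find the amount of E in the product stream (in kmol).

F reacted = 0.325 × 84.1 = 27.33 kmol; ν_F = −1, so ξ = 27.33/1 = 27.33 kmol.
Outlet amounts (n = n₀ + ν ξ):
  E: 107 − 2(27.33) = 52.34
  F: 84.1 − 1(27.33) = 56.77
  G: 0 + 2(27.33) = 54.66
  D: 260 (inert)

52.3 kmol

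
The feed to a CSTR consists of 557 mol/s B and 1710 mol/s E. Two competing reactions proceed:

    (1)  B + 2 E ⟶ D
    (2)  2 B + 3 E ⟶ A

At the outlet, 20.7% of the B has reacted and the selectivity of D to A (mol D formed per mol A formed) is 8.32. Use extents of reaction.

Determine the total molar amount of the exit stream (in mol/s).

Conversion of B: B consumed = 0.207 × 557 = 115.3 mol/s = 1ξ₁ + 2ξ₂.
Selectivity: 1ξ₁ / (1ξ₂) = 8.32 → ξ₁ = 8.32 ξ₂.
Substitute: (1·8.32 + 2) ξ₂ = 115.3 → ξ₂ = 11.17 mol/s, ξ₁ = 92.95 mol/s.
Outlet amounts (n = n₀ + Σ ν·ξ):
  B: 557 − 1(92.95) − 2(11.17) = 441.7
  E: 1710 − 2(92.95) − 3(11.17) = 1491
  D: 0 + 1(92.95) = 92.95
  A: 0 + 1(11.17) = 11.17
Total out = 441.7 + 1491 + 92.95 + 11.17 = 2036 mol/s.

2040 mol/s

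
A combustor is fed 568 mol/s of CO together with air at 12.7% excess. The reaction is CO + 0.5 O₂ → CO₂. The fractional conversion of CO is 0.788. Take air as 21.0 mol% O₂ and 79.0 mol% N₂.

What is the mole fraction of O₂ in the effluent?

0.0515

Stoichiometric O₂ = 0.5 × 568 = 284 mol/s; O₂ fed = 284 × 1.127 = 320.1 mol/s.
N₂ fed = 320.1 × 79/21 = 1204 mol/s.
Fuel reacted = 0.788 × 568 → ξ = 447.6 mol/s.
Outlet (n = n₀ + ν ξ):
  CO: 568 − 1(447.6) = 120.4
  O₂: 320.1 − 0.5(447.6) = 96.28
  N₂: 1204 (inert)
  CO₂: 0 + 1(447.6) = 447.6
Total out = 1868 mol/s; y_O₂ = 96.28 / 1868 = 0.05153.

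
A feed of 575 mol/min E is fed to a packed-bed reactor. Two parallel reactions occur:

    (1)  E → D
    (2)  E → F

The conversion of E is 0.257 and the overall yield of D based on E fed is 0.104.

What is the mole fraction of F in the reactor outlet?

0.153

Yield of D: 1ξ₁ / 575 = 0.104 → ξ₁ = 59.8 mol/min.
Conversion of E: 1ξ₁ + 1ξ₂ = 0.257 × 575 = 147.8 → ξ₂ = 87.98 mol/min.
Outlet amounts (n = n₀ + Σ ν·ξ):
  E: 575 − 1(59.8) − 1(87.98) = 427.2
  D: 0 + 1(59.8) = 59.8
  F: 0 + 1(87.98) = 87.98
Total out = 575 mol/min; y_F = 87.98 / 575 = 0.153.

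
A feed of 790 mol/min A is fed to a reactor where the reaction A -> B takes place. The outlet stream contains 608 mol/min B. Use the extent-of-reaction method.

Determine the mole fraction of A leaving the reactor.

0.23

For B: n = n₀ + 1ξ → 608 = 0 + 1ξ, giving ξ = 608 mol/min.
Outlet amounts (n = n₀ + ν ξ):
  A: 790 − 1(608) = 182
  B: 0 + 1(608) = 608
Total out = 790 mol/min; y_A = 182 / 790 = 0.2304.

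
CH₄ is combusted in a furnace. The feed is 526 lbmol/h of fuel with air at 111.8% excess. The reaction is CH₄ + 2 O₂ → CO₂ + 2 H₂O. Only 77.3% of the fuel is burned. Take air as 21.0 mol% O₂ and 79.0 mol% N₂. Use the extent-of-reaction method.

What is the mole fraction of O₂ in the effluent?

0.127

Stoichiometric O₂ = 2 × 526 = 1052 lbmol/h; O₂ fed = 1052 × 2.118 = 2228 lbmol/h.
N₂ fed = 2228 × 79/21 = 8382 lbmol/h.
Fuel reacted = 0.773 × 526 → ξ = 406.6 lbmol/h.
Outlet (n = n₀ + ν ξ):
  CH₄: 526 − 1(406.6) = 119.4
  O₂: 2228 − 2(406.6) = 1415
  N₂: 8382 (inert)
  CO₂: 0 + 1(406.6) = 406.6
  H₂O: 0 + 2(406.6) = 813.2
Total out = 11140 lbmol/h; y_O₂ = 1415 / 11140 = 0.1271.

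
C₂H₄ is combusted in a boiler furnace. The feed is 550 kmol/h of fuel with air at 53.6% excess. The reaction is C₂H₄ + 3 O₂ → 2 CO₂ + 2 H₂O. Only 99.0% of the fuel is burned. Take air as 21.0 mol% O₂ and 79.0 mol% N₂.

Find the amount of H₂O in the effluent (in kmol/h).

Stoichiometric O₂ = 3 × 550 = 1650 kmol/h; O₂ fed = 1650 × 1.536 = 2534 kmol/h.
N₂ fed = 2534 × 79/21 = 9534 kmol/h.
Fuel reacted = 0.99 × 550 → ξ = 544.5 kmol/h.
Outlet (n = n₀ + ν ξ):
  C₂H₄: 550 − 1(544.5) = 5.5
  O₂: 2534 − 3(544.5) = 900.9
  N₂: 9534 (inert)
  CO₂: 0 + 2(544.5) = 1089
  H₂O: 0 + 2(544.5) = 1089

1090 kmol/h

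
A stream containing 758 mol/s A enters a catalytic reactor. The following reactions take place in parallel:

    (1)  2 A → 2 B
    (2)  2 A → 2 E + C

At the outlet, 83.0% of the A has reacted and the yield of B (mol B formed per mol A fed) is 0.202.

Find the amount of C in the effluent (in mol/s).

Yield of B: 2ξ₁ / 758 = 0.202 → ξ₁ = 76.56 mol/s.
Conversion of A: 2ξ₁ + 2ξ₂ = 0.83 × 758 = 629.1 → ξ₂ = 238 mol/s.
Outlet amounts (n = n₀ + Σ ν·ξ):
  A: 758 − 2(76.56) − 2(238) = 128.9
  B: 0 + 2(76.56) = 153.1
  E: 0 + 2(238) = 476
  C: 0 + 1(238) = 238

238 mol/s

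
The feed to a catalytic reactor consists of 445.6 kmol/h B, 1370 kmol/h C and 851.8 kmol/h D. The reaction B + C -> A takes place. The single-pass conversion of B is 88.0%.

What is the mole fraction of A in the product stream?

B reacted = 0.88 × 445.6 = 392.1 kmol/h; ν_B = −1, so ξ = 392.1/1 = 392.1 kmol/h.
Outlet amounts (n = n₀ + ν ξ):
  B: 445.6 − 1(392.1) = 53.47
  C: 1370 − 1(392.1) = 977.9
  A: 0 + 1(392.1) = 392.1
  D: 851.8 (inert)
Total out = 2275 kmol/h; y_A = 392.1 / 2275 = 0.1723.

0.172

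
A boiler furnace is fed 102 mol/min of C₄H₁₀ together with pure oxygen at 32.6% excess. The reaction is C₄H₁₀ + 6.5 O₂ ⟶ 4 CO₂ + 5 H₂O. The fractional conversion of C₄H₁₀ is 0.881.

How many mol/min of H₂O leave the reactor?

449 mol/min

Stoichiometric O₂ = 6.5 × 102 = 663 mol/min; O₂ fed = 663 × 1.326 = 879.1 mol/min.
Fuel reacted = 0.881 × 102 → ξ = 89.86 mol/min.
Outlet (n = n₀ + ν ξ):
  C₄H₁₀: 102 − 1(89.86) = 12.14
  O₂: 879.1 − 6.5(89.86) = 295
  CO₂: 0 + 4(89.86) = 359.4
  H₂O: 0 + 5(89.86) = 449.3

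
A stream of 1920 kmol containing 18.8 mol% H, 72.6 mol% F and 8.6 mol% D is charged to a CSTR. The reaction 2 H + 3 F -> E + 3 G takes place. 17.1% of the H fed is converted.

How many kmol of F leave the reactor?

1300 kmol

H reacted = 0.171 × 361 = 61.72 kmol; ν_H = −2, so ξ = 61.72/2 = 30.86 kmol.
Outlet amounts (n = n₀ + ν ξ):
  H: 361 − 2(30.86) = 299.2
  F: 1394 − 3(30.86) = 1301
  E: 0 + 1(30.86) = 30.86
  G: 0 + 3(30.86) = 92.59
  D: 165.1 (inert)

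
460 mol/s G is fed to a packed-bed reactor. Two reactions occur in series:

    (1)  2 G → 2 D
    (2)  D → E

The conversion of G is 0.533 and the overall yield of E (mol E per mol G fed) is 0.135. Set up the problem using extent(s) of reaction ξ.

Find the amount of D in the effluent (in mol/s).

183 mol/s

Conversion of G: G consumed = 2ξ₁ = 0.533 × 460 → ξ₁ = 122.6 mol/s.
Yield of E: 1ξ₂ / 460 = 0.135 → ξ₂ = 62.1 mol/s.
Outlet amounts (n = n₀ + Σ ν·ξ):
  G: 460 − 2(122.6) = 214.8
  D: 0 + 2(122.6) − 1(62.1) = 183.1
  E: 0 + 1(62.1) = 62.1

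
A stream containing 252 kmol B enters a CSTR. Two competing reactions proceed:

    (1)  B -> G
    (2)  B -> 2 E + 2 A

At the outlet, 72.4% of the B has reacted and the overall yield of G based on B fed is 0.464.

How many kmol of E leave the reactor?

Yield of G: 1ξ₁ / 252 = 0.464 → ξ₁ = 116.9 kmol.
Conversion of B: 1ξ₁ + 1ξ₂ = 0.724 × 252 = 182.4 → ξ₂ = 65.52 kmol.
Outlet amounts (n = n₀ + Σ ν·ξ):
  B: 252 − 1(116.9) − 1(65.52) = 69.55
  G: 0 + 1(116.9) = 116.9
  E: 0 + 2(65.52) = 131
  A: 0 + 2(65.52) = 131

131 kmol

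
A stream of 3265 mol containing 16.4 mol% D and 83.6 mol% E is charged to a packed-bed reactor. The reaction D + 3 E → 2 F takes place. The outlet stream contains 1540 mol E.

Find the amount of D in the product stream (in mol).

For E: n = n₀ − 3ξ → 1540 = 2730 − 3ξ, giving ξ = 396.5 mol.
Outlet amounts (n = n₀ + ν ξ):
  D: 535.5 − 1(396.5) = 138.9
  E: 2730 − 3(396.5) = 1540
  F: 0 + 2(396.5) = 793

139 mol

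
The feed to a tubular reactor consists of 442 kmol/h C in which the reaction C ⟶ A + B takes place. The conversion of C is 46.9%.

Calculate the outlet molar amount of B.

C reacted = 0.469 × 442 = 207.3 kmol/h; ν_C = −1, so ξ = 207.3/1 = 207.3 kmol/h.
Outlet amounts (n = n₀ + ν ξ):
  C: 442 − 1(207.3) = 234.7
  A: 0 + 1(207.3) = 207.3
  B: 0 + 1(207.3) = 207.3

207 kmol/h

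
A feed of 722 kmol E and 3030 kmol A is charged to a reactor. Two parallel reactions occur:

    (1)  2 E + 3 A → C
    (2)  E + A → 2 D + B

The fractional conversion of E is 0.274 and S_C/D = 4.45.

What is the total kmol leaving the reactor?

3390 kmol

Conversion of E: E consumed = 0.274 × 722 = 197.8 kmol = 2ξ₁ + 1ξ₂.
Selectivity: 1ξ₁ / (2ξ₂) = 4.45 → ξ₁ = 8.9 ξ₂.
Substitute: (2·8.9 + 1) ξ₂ = 197.8 → ξ₂ = 10.52 kmol, ξ₁ = 93.65 kmol.
Outlet amounts (n = n₀ + Σ ν·ξ):
  E: 722 − 2(93.65) − 1(10.52) = 524.2
  A: 3030 − 3(93.65) − 1(10.52) = 2739
  C: 0 + 1(93.65) = 93.65
  D: 0 + 2(10.52) = 21.05
  B: 0 + 1(10.52) = 10.52
Total out = 524.2 + 2739 + 93.65 + 21.05 + 10.52 = 3388 kmol.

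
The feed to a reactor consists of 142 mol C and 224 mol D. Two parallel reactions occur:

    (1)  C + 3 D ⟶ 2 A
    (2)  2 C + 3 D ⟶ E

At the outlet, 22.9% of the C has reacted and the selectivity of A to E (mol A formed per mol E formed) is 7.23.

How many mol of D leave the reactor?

144 mol

Conversion of C: C consumed = 0.229 × 142 = 32.52 mol = 1ξ₁ + 2ξ₂.
Selectivity: 2ξ₁ / (1ξ₂) = 7.23 → ξ₁ = 3.615 ξ₂.
Substitute: (1·3.615 + 2) ξ₂ = 32.52 → ξ₂ = 5.791 mol, ξ₁ = 20.94 mol.
Outlet amounts (n = n₀ + Σ ν·ξ):
  C: 142 − 1(20.94) − 2(5.791) = 109.5
  D: 224 − 3(20.94) − 3(5.791) = 143.8
  A: 0 + 2(20.94) = 41.87
  E: 0 + 1(5.791) = 5.791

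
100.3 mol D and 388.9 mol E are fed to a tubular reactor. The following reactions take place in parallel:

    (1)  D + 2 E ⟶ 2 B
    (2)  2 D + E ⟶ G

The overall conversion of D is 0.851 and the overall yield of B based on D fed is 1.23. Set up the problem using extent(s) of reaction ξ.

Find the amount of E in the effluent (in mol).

Yield of B: 2ξ₁ / 100.3 = 1.23 → ξ₁ = 61.68 mol.
Conversion of D: 1ξ₁ + 2ξ₂ = 0.851 × 100.3 = 85.36 → ξ₂ = 11.84 mol.
Outlet amounts (n = n₀ + Σ ν·ξ):
  D: 100.3 − 1(61.68) − 2(11.84) = 14.94
  E: 388.9 − 2(61.68) − 1(11.84) = 253.7
  B: 0 + 2(61.68) = 123.4
  G: 0 + 1(11.84) = 11.84

254 mol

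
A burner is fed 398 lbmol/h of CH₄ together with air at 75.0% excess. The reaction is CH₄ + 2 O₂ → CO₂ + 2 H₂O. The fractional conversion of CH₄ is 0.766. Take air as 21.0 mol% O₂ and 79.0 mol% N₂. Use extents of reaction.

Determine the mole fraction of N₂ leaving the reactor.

Stoichiometric O₂ = 2 × 398 = 796 lbmol/h; O₂ fed = 796 × 1.750 = 1393 lbmol/h.
N₂ fed = 1393 × 79/21 = 5240 lbmol/h.
Fuel reacted = 0.766 × 398 → ξ = 304.9 lbmol/h.
Outlet (n = n₀ + ν ξ):
  CH₄: 398 − 1(304.9) = 93.13
  O₂: 1393 − 2(304.9) = 783.3
  N₂: 5240 (inert)
  CO₂: 0 + 1(304.9) = 304.9
  H₂O: 0 + 2(304.9) = 609.7
Total out = 7031 lbmol/h; y_N₂ = 5240 / 7031 = 0.7453.

0.745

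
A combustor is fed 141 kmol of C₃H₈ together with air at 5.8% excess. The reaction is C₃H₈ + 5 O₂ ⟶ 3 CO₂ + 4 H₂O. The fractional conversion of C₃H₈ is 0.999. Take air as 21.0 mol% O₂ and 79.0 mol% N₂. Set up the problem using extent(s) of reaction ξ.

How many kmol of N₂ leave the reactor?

2810 kmol

Stoichiometric O₂ = 5 × 141 = 705 kmol; O₂ fed = 705 × 1.058 = 745.9 kmol.
N₂ fed = 745.9 × 79/21 = 2806 kmol.
Fuel reacted = 0.999 × 141 → ξ = 140.9 kmol.
Outlet (n = n₀ + ν ξ):
  C₃H₈: 141 − 1(140.9) = 0.141
  O₂: 745.9 − 5(140.9) = 41.59
  N₂: 2806 (inert)
  CO₂: 0 + 3(140.9) = 422.6
  H₂O: 0 + 4(140.9) = 563.4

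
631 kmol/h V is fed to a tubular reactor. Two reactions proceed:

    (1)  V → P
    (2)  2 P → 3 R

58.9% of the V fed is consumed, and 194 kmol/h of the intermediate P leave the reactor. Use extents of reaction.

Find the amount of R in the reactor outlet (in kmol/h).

Conversion of V: V consumed = 1ξ₁ = 0.589 × 631 → ξ₁ = 371.7 kmol/h.
P balance: n_P = 0 + 1ξ₁ − 2ξ₂ = 194 → ξ₂ = (1·371.7 − 194)/2 = 88.83 kmol/h.
Outlet amounts (n = n₀ + Σ ν·ξ):
  V: 631 − 1(371.7) = 259.3
  P: 0 + 1(371.7) − 2(88.83) = 194
  R: 0 + 3(88.83) = 266.5

266 kmol/h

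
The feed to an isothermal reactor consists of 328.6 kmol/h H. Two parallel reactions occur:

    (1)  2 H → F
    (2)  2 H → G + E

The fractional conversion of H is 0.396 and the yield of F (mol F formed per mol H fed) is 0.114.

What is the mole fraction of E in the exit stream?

0.0948

Yield of F: 1ξ₁ / 328.6 = 0.114 → ξ₁ = 37.46 kmol/h.
Conversion of H: 2ξ₁ + 2ξ₂ = 0.396 × 328.6 = 130.1 → ξ₂ = 27.6 kmol/h.
Outlet amounts (n = n₀ + Σ ν·ξ):
  H: 328.6 − 2(37.46) − 2(27.6) = 198.5
  F: 0 + 1(37.46) = 37.46
  G: 0 + 1(27.6) = 27.6
  E: 0 + 1(27.6) = 27.6
Total out = 291.1 kmol/h; y_E = 27.6 / 291.1 = 0.09481.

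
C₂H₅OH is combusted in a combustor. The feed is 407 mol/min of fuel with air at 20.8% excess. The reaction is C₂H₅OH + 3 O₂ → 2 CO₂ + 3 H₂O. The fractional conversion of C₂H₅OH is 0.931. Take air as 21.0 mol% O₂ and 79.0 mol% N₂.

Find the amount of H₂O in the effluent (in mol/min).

Stoichiometric O₂ = 3 × 407 = 1221 mol/min; O₂ fed = 1221 × 1.208 = 1475 mol/min.
N₂ fed = 1475 × 79/21 = 5549 mol/min.
Fuel reacted = 0.931 × 407 → ξ = 378.9 mol/min.
Outlet (n = n₀ + ν ξ):
  C₂H₅OH: 407 − 1(378.9) = 28.08
  O₂: 1475 − 3(378.9) = 338.2
  N₂: 5549 (inert)
  CO₂: 0 + 2(378.9) = 757.8
  H₂O: 0 + 3(378.9) = 1137

1140 mol/min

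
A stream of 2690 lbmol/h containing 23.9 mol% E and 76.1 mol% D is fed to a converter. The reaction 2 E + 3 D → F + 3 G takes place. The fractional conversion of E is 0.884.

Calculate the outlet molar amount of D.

E reacted = 0.884 × 642.9 = 568.3 lbmol/h; ν_E = −2, so ξ = 568.3/2 = 284.2 lbmol/h.
Outlet amounts (n = n₀ + ν ξ):
  E: 642.9 − 2(284.2) = 74.58
  D: 2047 − 3(284.2) = 1195
  F: 0 + 1(284.2) = 284.2
  G: 0 + 3(284.2) = 852.5

1190 lbmol/h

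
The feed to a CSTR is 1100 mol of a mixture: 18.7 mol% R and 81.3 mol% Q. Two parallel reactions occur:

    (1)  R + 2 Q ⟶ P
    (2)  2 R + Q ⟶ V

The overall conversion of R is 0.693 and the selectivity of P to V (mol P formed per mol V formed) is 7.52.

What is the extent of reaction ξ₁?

ξ₁ = 113 mol

Conversion of R: R consumed = 0.693 × 205.7 = 142.6 mol = 1ξ₁ + 2ξ₂.
Selectivity: 1ξ₁ / (1ξ₂) = 7.52 → ξ₁ = 7.52 ξ₂.
Substitute: (1·7.52 + 2) ξ₂ = 142.6 → ξ₂ = 14.97 mol, ξ₁ = 112.6 mol.
Outlet amounts (n = n₀ + Σ ν·ξ):
  R: 205.7 − 1(112.6) − 2(14.97) = 63.15
  Q: 894.3 − 2(112.6) − 1(14.97) = 654.1
  P: 0 + 1(112.6) = 112.6
  V: 0 + 1(14.97) = 14.97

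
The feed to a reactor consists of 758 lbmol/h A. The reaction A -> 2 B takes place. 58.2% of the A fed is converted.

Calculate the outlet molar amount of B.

882 lbmol/h

A reacted = 0.582 × 758 = 441.2 lbmol/h; ν_A = −1, so ξ = 441.2/1 = 441.2 lbmol/h.
Outlet amounts (n = n₀ + ν ξ):
  A: 758 − 1(441.2) = 316.8
  B: 0 + 2(441.2) = 882.3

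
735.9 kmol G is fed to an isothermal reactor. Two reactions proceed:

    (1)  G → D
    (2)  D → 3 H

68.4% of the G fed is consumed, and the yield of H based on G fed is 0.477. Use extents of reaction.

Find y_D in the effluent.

Conversion of G: G consumed = 1ξ₁ = 0.684 × 735.9 → ξ₁ = 503.4 kmol.
Yield of H: 3ξ₂ / 735.9 = 0.477 → ξ₂ = 117 kmol.
Outlet amounts (n = n₀ + Σ ν·ξ):
  G: 735.9 − 1(503.4) = 232.5
  D: 0 + 1(503.4) − 1(117) = 386.3
  H: 0 + 3(117) = 351
Total out = 969.9 kmol; y_D = 386.3 / 969.9 = 0.3983.

0.398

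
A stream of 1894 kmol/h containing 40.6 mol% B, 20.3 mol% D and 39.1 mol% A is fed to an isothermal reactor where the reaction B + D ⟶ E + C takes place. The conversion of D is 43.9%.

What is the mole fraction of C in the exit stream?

0.0891

D reacted = 0.439 × 384.5 = 168.8 kmol/h; ν_D = −1, so ξ = 168.8/1 = 168.8 kmol/h.
Outlet amounts (n = n₀ + ν ξ):
  B: 769 − 1(168.8) = 600.2
  D: 384.5 − 1(168.8) = 215.7
  E: 0 + 1(168.8) = 168.8
  C: 0 + 1(168.8) = 168.8
  A: 740.6 (inert)
Total out = 1894 kmol/h; y_C = 168.8 / 1894 = 0.08912.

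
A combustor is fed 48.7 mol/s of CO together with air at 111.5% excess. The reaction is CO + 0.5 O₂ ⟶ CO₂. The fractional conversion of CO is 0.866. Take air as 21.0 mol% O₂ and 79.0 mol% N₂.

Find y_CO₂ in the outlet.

Stoichiometric O₂ = 0.5 × 48.7 = 24.35 mol/s; O₂ fed = 24.35 × 2.115 = 51.5 mol/s.
N₂ fed = 51.5 × 79/21 = 193.7 mol/s.
Fuel reacted = 0.866 × 48.7 → ξ = 42.17 mol/s.
Outlet (n = n₀ + ν ξ):
  CO: 48.7 − 1(42.17) = 6.526
  O₂: 51.5 − 0.5(42.17) = 30.41
  N₂: 193.7 (inert)
  CO₂: 0 + 1(42.17) = 42.17
Total out = 272.9 mol/s; y_CO₂ = 42.17 / 272.9 = 0.1546.

0.155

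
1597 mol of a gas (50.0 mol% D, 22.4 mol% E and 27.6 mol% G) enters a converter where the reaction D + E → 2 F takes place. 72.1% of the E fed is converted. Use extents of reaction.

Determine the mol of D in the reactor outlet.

541 mol

E reacted = 0.721 × 357.7 = 257.9 mol; ν_E = −1, so ξ = 257.9/1 = 257.9 mol.
Outlet amounts (n = n₀ + ν ξ):
  D: 798.5 − 1(257.9) = 540.6
  E: 357.7 − 1(257.9) = 99.81
  F: 0 + 2(257.9) = 515.8
  G: 440.8 (inert)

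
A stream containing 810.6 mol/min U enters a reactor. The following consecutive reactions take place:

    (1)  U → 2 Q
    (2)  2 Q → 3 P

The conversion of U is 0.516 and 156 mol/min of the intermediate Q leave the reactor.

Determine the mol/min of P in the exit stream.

Conversion of U: U consumed = 1ξ₁ = 0.516 × 810.6 → ξ₁ = 418.3 mol/min.
Q balance: n_Q = 0 + 2ξ₁ − 2ξ₂ = 156 → ξ₂ = (2·418.3 − 156)/2 = 340.3 mol/min.
Outlet amounts (n = n₀ + Σ ν·ξ):
  U: 810.6 − 1(418.3) = 392.3
  Q: 0 + 2(418.3) − 2(340.3) = 156
  P: 0 + 3(340.3) = 1021

1020 mol/min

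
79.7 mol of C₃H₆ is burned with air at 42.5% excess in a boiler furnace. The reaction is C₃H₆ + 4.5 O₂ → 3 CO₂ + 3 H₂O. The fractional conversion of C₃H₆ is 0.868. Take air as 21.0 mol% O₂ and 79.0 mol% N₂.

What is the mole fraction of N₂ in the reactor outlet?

0.755

Stoichiometric O₂ = 4.5 × 79.7 = 358.7 mol; O₂ fed = 358.7 × 1.425 = 511.1 mol.
N₂ fed = 511.1 × 79/21 = 1923 mol.
Fuel reacted = 0.868 × 79.7 → ξ = 69.18 mol.
Outlet (n = n₀ + ν ξ):
  C₃H₆: 79.7 − 1(69.18) = 10.52
  O₂: 511.1 − 4.5(69.18) = 199.8
  N₂: 1923 (inert)
  CO₂: 0 + 3(69.18) = 207.5
  H₂O: 0 + 3(69.18) = 207.5
Total out = 2548 mol; y_N₂ = 1923 / 2548 = 0.7546.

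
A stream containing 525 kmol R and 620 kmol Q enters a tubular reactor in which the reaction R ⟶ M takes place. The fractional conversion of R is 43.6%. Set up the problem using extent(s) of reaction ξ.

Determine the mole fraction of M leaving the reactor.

R reacted = 0.436 × 525 = 228.9 kmol; ν_R = −1, so ξ = 228.9/1 = 228.9 kmol.
Outlet amounts (n = n₀ + ν ξ):
  R: 525 − 1(228.9) = 296.1
  M: 0 + 1(228.9) = 228.9
  Q: 620 (inert)
Total out = 1145 kmol; y_M = 228.9 / 1145 = 0.1999.

0.2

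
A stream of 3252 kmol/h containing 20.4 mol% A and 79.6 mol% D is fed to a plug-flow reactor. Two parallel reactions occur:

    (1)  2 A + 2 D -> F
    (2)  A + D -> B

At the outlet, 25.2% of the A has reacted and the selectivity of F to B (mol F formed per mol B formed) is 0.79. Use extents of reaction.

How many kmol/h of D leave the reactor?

Conversion of A: A consumed = 0.252 × 663.4 = 167.2 kmol/h = 2ξ₁ + 1ξ₂.
Selectivity: 1ξ₁ / (1ξ₂) = 0.79 → ξ₁ = 0.79 ξ₂.
Substitute: (2·0.79 + 1) ξ₂ = 167.2 → ξ₂ = 64.8 kmol/h, ξ₁ = 51.19 kmol/h.
Outlet amounts (n = n₀ + Σ ν·ξ):
  A: 663.4 − 2(51.19) − 1(64.8) = 496.2
  D: 2589 − 2(51.19) − 1(64.8) = 2421
  F: 0 + 1(51.19) = 51.19
  B: 0 + 1(64.8) = 64.8

2420 kmol/h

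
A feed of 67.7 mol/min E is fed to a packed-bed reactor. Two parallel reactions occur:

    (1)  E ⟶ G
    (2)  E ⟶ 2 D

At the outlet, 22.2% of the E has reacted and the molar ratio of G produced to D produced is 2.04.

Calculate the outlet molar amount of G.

Conversion of E: E consumed = 0.222 × 67.7 = 15.03 mol/min = 1ξ₁ + 1ξ₂.
Selectivity: 1ξ₁ / (2ξ₂) = 2.04 → ξ₁ = 4.08 ξ₂.
Substitute: (1·4.08 + 1) ξ₂ = 15.03 → ξ₂ = 2.959 mol/min, ξ₁ = 12.07 mol/min.
Outlet amounts (n = n₀ + Σ ν·ξ):
  E: 67.7 − 1(12.07) − 1(2.959) = 52.67
  G: 0 + 1(12.07) = 12.07
  D: 0 + 2(2.959) = 5.917

12.1 mol/min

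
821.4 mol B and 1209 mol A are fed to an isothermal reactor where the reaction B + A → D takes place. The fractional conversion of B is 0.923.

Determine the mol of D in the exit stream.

758 mol

B reacted = 0.923 × 821.4 = 758.2 mol; ν_B = −1, so ξ = 758.2/1 = 758.2 mol.
Outlet amounts (n = n₀ + ν ξ):
  B: 821.4 − 1(758.2) = 63.25
  A: 1209 − 1(758.2) = 450.8
  D: 0 + 1(758.2) = 758.2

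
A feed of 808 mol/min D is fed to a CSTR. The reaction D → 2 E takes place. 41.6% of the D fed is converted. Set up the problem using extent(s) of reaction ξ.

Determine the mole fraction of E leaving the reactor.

0.588

D reacted = 0.416 × 808 = 336.1 mol/min; ν_D = −1, so ξ = 336.1/1 = 336.1 mol/min.
Outlet amounts (n = n₀ + ν ξ):
  D: 808 − 1(336.1) = 471.9
  E: 0 + 2(336.1) = 672.3
Total out = 1144 mol/min; y_E = 672.3 / 1144 = 0.5876.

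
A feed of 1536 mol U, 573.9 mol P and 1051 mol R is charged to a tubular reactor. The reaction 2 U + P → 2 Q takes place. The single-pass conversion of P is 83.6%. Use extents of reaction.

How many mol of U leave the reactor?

576 mol

P reacted = 0.836 × 573.9 = 479.8 mol; ν_P = −1, so ξ = 479.8/1 = 479.8 mol.
Outlet amounts (n = n₀ + ν ξ):
  U: 1536 − 2(479.8) = 576.4
  P: 573.9 − 1(479.8) = 94.12
  Q: 0 + 2(479.8) = 959.6
  R: 1051 (inert)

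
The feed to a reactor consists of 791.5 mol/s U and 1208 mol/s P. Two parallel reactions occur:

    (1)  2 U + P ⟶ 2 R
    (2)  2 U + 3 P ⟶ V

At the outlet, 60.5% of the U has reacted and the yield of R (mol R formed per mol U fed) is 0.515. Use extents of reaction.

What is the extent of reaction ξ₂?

ξ₂ = 35.6 mol/s

Yield of R: 2ξ₁ / 791.5 = 0.515 → ξ₁ = 203.8 mol/s.
Conversion of U: 2ξ₁ + 2ξ₂ = 0.605 × 791.5 = 478.9 → ξ₂ = 35.62 mol/s.
Outlet amounts (n = n₀ + Σ ν·ξ):
  U: 791.5 − 2(203.8) − 2(35.62) = 312.6
  P: 1208 − 1(203.8) − 3(35.62) = 897.3
  R: 0 + 2(203.8) = 407.6
  V: 0 + 1(35.62) = 35.62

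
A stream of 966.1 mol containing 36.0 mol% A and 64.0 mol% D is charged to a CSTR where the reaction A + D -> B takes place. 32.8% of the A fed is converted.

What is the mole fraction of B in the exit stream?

A reacted = 0.328 × 347.8 = 114.1 mol; ν_A = −1, so ξ = 114.1/1 = 114.1 mol.
Outlet amounts (n = n₀ + ν ξ):
  A: 347.8 − 1(114.1) = 233.7
  D: 618.3 − 1(114.1) = 504.2
  B: 0 + 1(114.1) = 114.1
Total out = 852 mol; y_B = 114.1 / 852 = 0.1339.

0.134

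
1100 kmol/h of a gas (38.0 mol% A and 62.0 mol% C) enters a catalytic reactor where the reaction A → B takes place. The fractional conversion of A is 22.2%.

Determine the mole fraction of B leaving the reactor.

A reacted = 0.222 × 418 = 92.8 kmol/h; ν_A = −1, so ξ = 92.8/1 = 92.8 kmol/h.
Outlet amounts (n = n₀ + ν ξ):
  A: 418 − 1(92.8) = 325.2
  B: 0 + 1(92.8) = 92.8
  C: 682 (inert)
Total out = 1100 kmol/h; y_B = 92.8 / 1100 = 0.08436.

0.0844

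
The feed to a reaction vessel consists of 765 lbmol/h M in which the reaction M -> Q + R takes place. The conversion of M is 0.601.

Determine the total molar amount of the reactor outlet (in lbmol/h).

M reacted = 0.601 × 765 = 459.8 lbmol/h; ν_M = −1, so ξ = 459.8/1 = 459.8 lbmol/h.
Outlet amounts (n = n₀ + ν ξ):
  M: 765 − 1(459.8) = 305.2
  Q: 0 + 1(459.8) = 459.8
  R: 0 + 1(459.8) = 459.8
Total out = 305.2 + 459.8 + 459.8 = 1225 lbmol/h.

1220 lbmol/h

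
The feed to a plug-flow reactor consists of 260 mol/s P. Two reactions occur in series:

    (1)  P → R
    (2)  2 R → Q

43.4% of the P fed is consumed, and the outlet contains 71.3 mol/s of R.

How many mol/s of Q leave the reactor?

Conversion of P: P consumed = 1ξ₁ = 0.434 × 260 → ξ₁ = 112.8 mol/s.
R balance: n_R = 0 + 1ξ₁ − 2ξ₂ = 71.3 → ξ₂ = (1·112.8 − 71.3)/2 = 20.77 mol/s.
Outlet amounts (n = n₀ + Σ ν·ξ):
  P: 260 − 1(112.8) = 147.2
  R: 0 + 1(112.8) − 2(20.77) = 71.3
  Q: 0 + 1(20.77) = 20.77

20.8 mol/s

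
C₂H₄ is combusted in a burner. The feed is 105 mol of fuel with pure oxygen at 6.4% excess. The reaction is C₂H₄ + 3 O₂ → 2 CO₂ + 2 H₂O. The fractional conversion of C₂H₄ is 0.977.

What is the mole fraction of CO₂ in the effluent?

Stoichiometric O₂ = 3 × 105 = 315 mol; O₂ fed = 315 × 1.064 = 335.2 mol.
Fuel reacted = 0.977 × 105 → ξ = 102.6 mol.
Outlet (n = n₀ + ν ξ):
  C₂H₄: 105 − 1(102.6) = 2.415
  O₂: 335.2 − 3(102.6) = 27.41
  CO₂: 0 + 2(102.6) = 205.2
  H₂O: 0 + 2(102.6) = 205.2
Total out = 440.2 mol; y_CO₂ = 205.2 / 440.2 = 0.4661.

0.466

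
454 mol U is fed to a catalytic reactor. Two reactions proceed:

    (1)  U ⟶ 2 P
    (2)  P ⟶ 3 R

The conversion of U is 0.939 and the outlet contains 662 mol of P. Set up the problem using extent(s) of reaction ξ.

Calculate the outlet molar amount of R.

572 mol

Conversion of U: U consumed = 1ξ₁ = 0.939 × 454 → ξ₁ = 426.3 mol.
P balance: n_P = 0 + 2ξ₁ − 1ξ₂ = 662 → ξ₂ = (2·426.3 − 662)/1 = 190.6 mol.
Outlet amounts (n = n₀ + Σ ν·ξ):
  U: 454 − 1(426.3) = 27.69
  P: 0 + 2(426.3) − 1(190.6) = 662
  R: 0 + 3(190.6) = 571.8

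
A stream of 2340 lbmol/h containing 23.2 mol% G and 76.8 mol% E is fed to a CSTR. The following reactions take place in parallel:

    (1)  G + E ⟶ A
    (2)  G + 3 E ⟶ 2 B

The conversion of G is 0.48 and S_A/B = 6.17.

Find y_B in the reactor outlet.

0.019

Conversion of G: G consumed = 0.48 × 542.9 = 260.6 lbmol/h = 1ξ₁ + 1ξ₂.
Selectivity: 1ξ₁ / (2ξ₂) = 6.17 → ξ₁ = 12.34 ξ₂.
Substitute: (1·12.34 + 1) ξ₂ = 260.6 → ξ₂ = 19.53 lbmol/h, ξ₁ = 241 lbmol/h.
Outlet amounts (n = n₀ + Σ ν·ξ):
  G: 542.9 − 1(241) − 1(19.53) = 282.3
  E: 1797 − 1(241) − 3(19.53) = 1497
  A: 0 + 1(241) = 241
  B: 0 + 2(19.53) = 39.07
Total out = 2060 lbmol/h; y_B = 39.07 / 2060 = 0.01897.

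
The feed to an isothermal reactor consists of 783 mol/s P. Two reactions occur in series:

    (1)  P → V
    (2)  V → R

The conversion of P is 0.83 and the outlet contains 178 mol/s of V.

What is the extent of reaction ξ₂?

Conversion of P: P consumed = 1ξ₁ = 0.83 × 783 → ξ₁ = 649.9 mol/s.
V balance: n_V = 0 + 1ξ₁ − 1ξ₂ = 178 → ξ₂ = (1·649.9 − 178)/1 = 471.9 mol/s.
Outlet amounts (n = n₀ + Σ ν·ξ):
  P: 783 − 1(649.9) = 133.1
  V: 0 + 1(649.9) − 1(471.9) = 178
  R: 0 + 1(471.9) = 471.9

ξ₂ = 472 mol/s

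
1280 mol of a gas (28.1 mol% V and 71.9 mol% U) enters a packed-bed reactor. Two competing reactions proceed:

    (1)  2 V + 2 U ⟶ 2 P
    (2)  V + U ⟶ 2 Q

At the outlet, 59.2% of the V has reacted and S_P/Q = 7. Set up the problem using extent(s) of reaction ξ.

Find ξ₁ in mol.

ξ₁ = 99.4 mol

Conversion of V: V consumed = 0.592 × 359.7 = 212.9 mol = 2ξ₁ + 1ξ₂.
Selectivity: 2ξ₁ / (2ξ₂) = 7 → ξ₁ = 7 ξ₂.
Substitute: (2·7 + 1) ξ₂ = 212.9 → ξ₂ = 14.2 mol, ξ₁ = 99.37 mol.
Outlet amounts (n = n₀ + Σ ν·ξ):
  V: 359.7 − 2(99.37) − 1(14.2) = 146.7
  U: 920.3 − 2(99.37) − 1(14.2) = 707.4
  P: 0 + 2(99.37) = 198.7
  Q: 0 + 2(14.2) = 28.39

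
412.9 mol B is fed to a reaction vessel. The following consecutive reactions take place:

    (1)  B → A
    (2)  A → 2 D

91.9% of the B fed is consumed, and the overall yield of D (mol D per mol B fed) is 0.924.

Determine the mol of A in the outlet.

189 mol

Conversion of B: B consumed = 1ξ₁ = 0.919 × 412.9 → ξ₁ = 379.5 mol.
Yield of D: 2ξ₂ / 412.9 = 0.924 → ξ₂ = 190.8 mol.
Outlet amounts (n = n₀ + Σ ν·ξ):
  B: 412.9 − 1(379.5) = 33.44
  A: 0 + 1(379.5) − 1(190.8) = 188.7
  D: 0 + 2(190.8) = 381.5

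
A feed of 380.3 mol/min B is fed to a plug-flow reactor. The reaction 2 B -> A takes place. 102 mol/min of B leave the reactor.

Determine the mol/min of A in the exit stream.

For B: n = n₀ − 2ξ → 102 = 380.3 − 2ξ, giving ξ = 139.2 mol/min.
Outlet amounts (n = n₀ + ν ξ):
  B: 380.3 − 2(139.2) = 102
  A: 0 + 1(139.2) = 139.2

139 mol/min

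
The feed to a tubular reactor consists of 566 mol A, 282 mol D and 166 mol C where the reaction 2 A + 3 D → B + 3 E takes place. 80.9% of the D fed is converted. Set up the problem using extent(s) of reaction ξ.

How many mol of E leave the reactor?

D reacted = 0.809 × 282 = 228.1 mol; ν_D = −3, so ξ = 228.1/3 = 76.05 mol.
Outlet amounts (n = n₀ + ν ξ):
  A: 566 − 2(76.05) = 413.9
  D: 282 − 3(76.05) = 53.86
  B: 0 + 1(76.05) = 76.05
  E: 0 + 3(76.05) = 228.1
  C: 166 (inert)

228 mol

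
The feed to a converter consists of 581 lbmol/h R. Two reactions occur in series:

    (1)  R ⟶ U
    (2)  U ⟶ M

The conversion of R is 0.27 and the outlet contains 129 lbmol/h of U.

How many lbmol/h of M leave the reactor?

27.9 lbmol/h

Conversion of R: R consumed = 1ξ₁ = 0.27 × 581 → ξ₁ = 156.9 lbmol/h.
U balance: n_U = 0 + 1ξ₁ − 1ξ₂ = 129 → ξ₂ = (1·156.9 − 129)/1 = 27.87 lbmol/h.
Outlet amounts (n = n₀ + Σ ν·ξ):
  R: 581 − 1(156.9) = 424.1
  U: 0 + 1(156.9) − 1(27.87) = 129
  M: 0 + 1(27.87) = 27.87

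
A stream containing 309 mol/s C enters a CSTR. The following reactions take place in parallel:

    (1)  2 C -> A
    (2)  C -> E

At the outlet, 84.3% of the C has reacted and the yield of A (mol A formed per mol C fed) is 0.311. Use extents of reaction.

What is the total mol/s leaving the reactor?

Yield of A: 1ξ₁ / 309 = 0.311 → ξ₁ = 96.1 mol/s.
Conversion of C: 2ξ₁ + 1ξ₂ = 0.843 × 309 = 260.5 → ξ₂ = 68.29 mol/s.
Outlet amounts (n = n₀ + Σ ν·ξ):
  C: 309 − 2(96.1) − 1(68.29) = 48.51
  A: 0 + 1(96.1) = 96.1
  E: 0 + 1(68.29) = 68.29
Total out = 48.51 + 96.1 + 68.29 = 212.9 mol/s.

213 mol/s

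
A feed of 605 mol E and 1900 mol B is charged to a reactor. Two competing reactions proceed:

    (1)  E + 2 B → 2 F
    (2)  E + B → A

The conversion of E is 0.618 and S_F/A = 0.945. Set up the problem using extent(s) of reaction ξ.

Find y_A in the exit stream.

Conversion of E: E consumed = 0.618 × 605 = 373.9 mol = 1ξ₁ + 1ξ₂.
Selectivity: 2ξ₁ / (1ξ₂) = 0.945 → ξ₁ = 0.4725 ξ₂.
Substitute: (1·0.4725 + 1) ξ₂ = 373.9 → ξ₂ = 253.9 mol, ξ₁ = 120 mol.
Outlet amounts (n = n₀ + Σ ν·ξ):
  E: 605 − 1(120) − 1(253.9) = 231.1
  B: 1900 − 2(120) − 1(253.9) = 1406
  F: 0 + 2(120) = 239.9
  A: 0 + 1(253.9) = 253.9
Total out = 2131 mol; y_A = 253.9 / 2131 = 0.1191.

0.119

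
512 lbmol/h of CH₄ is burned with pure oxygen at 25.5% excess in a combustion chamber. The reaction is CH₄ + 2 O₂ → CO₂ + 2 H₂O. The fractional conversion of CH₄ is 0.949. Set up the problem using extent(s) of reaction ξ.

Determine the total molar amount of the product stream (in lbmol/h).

Stoichiometric O₂ = 2 × 512 = 1024 lbmol/h; O₂ fed = 1024 × 1.255 = 1285 lbmol/h.
Fuel reacted = 0.949 × 512 → ξ = 485.9 lbmol/h.
Outlet (n = n₀ + ν ξ):
  CH₄: 512 − 1(485.9) = 26.11
  O₂: 1285 − 2(485.9) = 313.3
  CO₂: 0 + 1(485.9) = 485.9
  H₂O: 0 + 2(485.9) = 971.8
Total out = 26.11 + 313.3 + 485.9 + 971.8 = 1797 lbmol/h.

1800 lbmol/h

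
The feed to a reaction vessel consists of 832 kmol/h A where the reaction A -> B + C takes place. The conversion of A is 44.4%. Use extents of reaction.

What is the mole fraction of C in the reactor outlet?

A reacted = 0.444 × 832 = 369.4 kmol/h; ν_A = −1, so ξ = 369.4/1 = 369.4 kmol/h.
Outlet amounts (n = n₀ + ν ξ):
  A: 832 − 1(369.4) = 462.6
  B: 0 + 1(369.4) = 369.4
  C: 0 + 1(369.4) = 369.4
Total out = 1201 kmol/h; y_C = 369.4 / 1201 = 0.3075.

0.307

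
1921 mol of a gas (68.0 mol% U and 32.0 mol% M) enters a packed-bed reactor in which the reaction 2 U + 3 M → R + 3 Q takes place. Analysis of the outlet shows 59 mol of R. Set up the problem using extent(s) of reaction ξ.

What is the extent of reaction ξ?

For R: n = n₀ + 1ξ → 59 = 0 + 1ξ, giving ξ = 59 mol.
Outlet amounts (n = n₀ + ν ξ):
  U: 1306 − 2(59) = 1188
  M: 614.7 − 3(59) = 437.7
  R: 0 + 1(59) = 59
  Q: 0 + 3(59) = 177

ξ = 59 mol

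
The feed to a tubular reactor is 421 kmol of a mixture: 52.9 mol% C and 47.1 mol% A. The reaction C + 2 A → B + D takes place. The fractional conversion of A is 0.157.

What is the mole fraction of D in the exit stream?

0.0384

A reacted = 0.157 × 198.3 = 31.13 kmol; ν_A = −2, so ξ = 31.13/2 = 15.57 kmol.
Outlet amounts (n = n₀ + ν ξ):
  C: 222.7 − 1(15.57) = 207.1
  A: 198.3 − 2(15.57) = 167.2
  B: 0 + 1(15.57) = 15.57
  D: 0 + 1(15.57) = 15.57
Total out = 405.4 kmol; y_D = 15.57 / 405.4 = 0.03839.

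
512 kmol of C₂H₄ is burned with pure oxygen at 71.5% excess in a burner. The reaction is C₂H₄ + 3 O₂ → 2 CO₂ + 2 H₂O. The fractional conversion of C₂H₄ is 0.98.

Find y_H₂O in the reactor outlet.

0.319

Stoichiometric O₂ = 3 × 512 = 1536 kmol; O₂ fed = 1536 × 1.715 = 2634 kmol.
Fuel reacted = 0.98 × 512 → ξ = 501.8 kmol.
Outlet (n = n₀ + ν ξ):
  C₂H₄: 512 − 1(501.8) = 10.24
  O₂: 2634 − 3(501.8) = 1129
  CO₂: 0 + 2(501.8) = 1004
  H₂O: 0 + 2(501.8) = 1004
Total out = 3146 kmol; y_H₂O = 1004 / 3146 = 0.319.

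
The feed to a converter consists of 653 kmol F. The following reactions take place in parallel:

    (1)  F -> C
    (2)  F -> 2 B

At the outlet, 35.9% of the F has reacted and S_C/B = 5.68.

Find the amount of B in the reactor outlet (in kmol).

Conversion of F: F consumed = 0.359 × 653 = 234.4 kmol = 1ξ₁ + 1ξ₂.
Selectivity: 1ξ₁ / (2ξ₂) = 5.68 → ξ₁ = 11.36 ξ₂.
Substitute: (1·11.36 + 1) ξ₂ = 234.4 → ξ₂ = 18.97 kmol, ξ₁ = 215.5 kmol.
Outlet amounts (n = n₀ + Σ ν·ξ):
  F: 653 − 1(215.5) − 1(18.97) = 418.6
  C: 0 + 1(215.5) = 215.5
  B: 0 + 2(18.97) = 37.93

37.9 kmol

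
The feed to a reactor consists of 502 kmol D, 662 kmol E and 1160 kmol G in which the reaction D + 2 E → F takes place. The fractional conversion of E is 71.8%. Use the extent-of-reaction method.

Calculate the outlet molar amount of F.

238 kmol

E reacted = 0.718 × 662 = 475.3 kmol; ν_E = −2, so ξ = 475.3/2 = 237.7 kmol.
Outlet amounts (n = n₀ + ν ξ):
  D: 502 − 1(237.7) = 264.3
  E: 662 − 2(237.7) = 186.7
  F: 0 + 1(237.7) = 237.7
  G: 1160 (inert)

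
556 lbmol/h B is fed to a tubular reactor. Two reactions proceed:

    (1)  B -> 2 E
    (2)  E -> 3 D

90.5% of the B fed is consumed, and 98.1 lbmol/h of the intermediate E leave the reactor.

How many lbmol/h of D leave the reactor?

Conversion of B: B consumed = 1ξ₁ = 0.905 × 556 → ξ₁ = 503.2 lbmol/h.
E balance: n_E = 0 + 2ξ₁ − 1ξ₂ = 98.1 → ξ₂ = (2·503.2 − 98.1)/1 = 908.3 lbmol/h.
Outlet amounts (n = n₀ + Σ ν·ξ):
  B: 556 − 1(503.2) = 52.82
  E: 0 + 2(503.2) − 1(908.3) = 98.1
  D: 0 + 3(908.3) = 2725

2720 lbmol/h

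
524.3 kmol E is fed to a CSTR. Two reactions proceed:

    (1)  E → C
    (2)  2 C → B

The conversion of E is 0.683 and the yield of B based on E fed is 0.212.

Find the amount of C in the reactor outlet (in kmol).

136 kmol

Conversion of E: E consumed = 1ξ₁ = 0.683 × 524.3 → ξ₁ = 358.1 kmol.
Yield of B: 1ξ₂ / 524.3 = 0.212 → ξ₂ = 111.2 kmol.
Outlet amounts (n = n₀ + Σ ν·ξ):
  E: 524.3 − 1(358.1) = 166.2
  C: 0 + 1(358.1) − 2(111.2) = 135.8
  B: 0 + 1(111.2) = 111.2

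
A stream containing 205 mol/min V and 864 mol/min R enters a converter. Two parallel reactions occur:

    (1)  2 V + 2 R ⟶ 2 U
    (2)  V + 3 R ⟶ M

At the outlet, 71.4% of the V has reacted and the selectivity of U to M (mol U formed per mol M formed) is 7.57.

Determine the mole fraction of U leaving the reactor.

0.146

Conversion of V: V consumed = 0.714 × 205 = 146.4 mol/min = 2ξ₁ + 1ξ₂.
Selectivity: 2ξ₁ / (1ξ₂) = 7.57 → ξ₁ = 3.785 ξ₂.
Substitute: (2·3.785 + 1) ξ₂ = 146.4 → ξ₂ = 17.08 mol/min, ξ₁ = 64.65 mol/min.
Outlet amounts (n = n₀ + Σ ν·ξ):
  V: 205 − 2(64.65) − 1(17.08) = 58.63
  R: 864 − 2(64.65) − 3(17.08) = 683.5
  U: 0 + 2(64.65) = 129.3
  M: 0 + 1(17.08) = 17.08
Total out = 888.5 mol/min; y_U = 129.3 / 888.5 = 0.1455.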